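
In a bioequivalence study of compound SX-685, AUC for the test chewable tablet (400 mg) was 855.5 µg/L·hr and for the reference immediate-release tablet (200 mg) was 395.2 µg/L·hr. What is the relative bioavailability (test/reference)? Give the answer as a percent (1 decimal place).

F_rel = (AUC_test/D_test) / (AUC_ref/D_ref)
      = (855.5/400) / (395.2/200)
      = 2.13875 / 1.976 = 1.0824 = 108.24%

F_rel = 108.2%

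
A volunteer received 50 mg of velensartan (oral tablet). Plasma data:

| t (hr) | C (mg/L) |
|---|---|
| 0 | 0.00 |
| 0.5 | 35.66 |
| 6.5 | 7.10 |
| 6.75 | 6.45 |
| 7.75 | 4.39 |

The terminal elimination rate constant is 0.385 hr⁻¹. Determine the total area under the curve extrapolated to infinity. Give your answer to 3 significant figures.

Trapezoidal AUC_0→7.75:
  [0→0.5]: (0.00+35.66)/2 × 0.5 = 8.915
  [0.5→6.5]: (35.66+7.10)/2 × 6 = 128.28
  [6.5→6.75]: (7.10+6.45)/2 × 0.25 = 1.69375
  [6.75→7.75]: (6.45+4.39)/2 × 1 = 5.42
  Sum = 144.30875 mg/L·hr
Extrapolated tail: C_last / k_e = 4.39 / 0.385 = 11.403
AUC_0→∞ = 144.30875 + 11.403 = 155.71175 mg/L·hr

AUC = 156 mg/L·hr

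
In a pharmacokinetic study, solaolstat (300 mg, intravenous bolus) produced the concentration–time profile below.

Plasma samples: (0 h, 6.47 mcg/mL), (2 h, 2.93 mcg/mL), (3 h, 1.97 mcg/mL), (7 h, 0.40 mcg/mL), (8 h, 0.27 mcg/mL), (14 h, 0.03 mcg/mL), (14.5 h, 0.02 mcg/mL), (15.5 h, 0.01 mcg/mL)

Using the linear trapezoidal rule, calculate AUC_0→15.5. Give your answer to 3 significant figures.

AUC = 17.9 mcg/mL·h

Trapezoidal AUC_0→15.5:
  [0→2]: (6.47+2.93)/2 × 2 = 9.4
  [2→3]: (2.93+1.97)/2 × 1 = 2.45
  [3→7]: (1.97+0.40)/2 × 4 = 4.74
  [7→8]: (0.40+0.27)/2 × 1 = 0.335
  [8→14]: (0.27+0.03)/2 × 6 = 0.9
  [14→14.5]: (0.03+0.02)/2 × 0.5 = 0.0125
  [14.5→15.5]: (0.02+0.01)/2 × 1 = 0.015
  Sum = 17.8525 mcg/mL·h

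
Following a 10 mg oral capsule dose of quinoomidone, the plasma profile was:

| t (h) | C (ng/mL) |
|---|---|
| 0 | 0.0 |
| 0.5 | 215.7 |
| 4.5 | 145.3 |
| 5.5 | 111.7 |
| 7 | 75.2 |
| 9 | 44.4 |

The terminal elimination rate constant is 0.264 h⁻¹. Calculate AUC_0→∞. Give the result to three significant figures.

Trapezoidal AUC_0→9:
  [0→0.5]: (0.0+215.7)/2 × 0.5 = 53.925
  [0.5→4.5]: (215.7+145.3)/2 × 4 = 722.0
  [4.5→5.5]: (145.3+111.7)/2 × 1 = 128.5
  [5.5→7]: (111.7+75.2)/2 × 1.5 = 140.175
  [7→9]: (75.2+44.4)/2 × 2 = 119.6
  Sum = 1164.2 ng/mL·h
Extrapolated tail: C_last / k_e = 44.4 / 0.264 = 168.182
AUC_0→∞ = 1164.2 + 168.182 = 1332.382 ng/mL·h

AUC = 1330 ng/mL·h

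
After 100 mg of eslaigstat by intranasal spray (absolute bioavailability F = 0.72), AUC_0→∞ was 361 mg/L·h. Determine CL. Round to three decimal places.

CL = F × Dose / AUC_0→∞
   = 0.72 × 100 / 361 = 0.199446 L/h

CL = 0.199 L/h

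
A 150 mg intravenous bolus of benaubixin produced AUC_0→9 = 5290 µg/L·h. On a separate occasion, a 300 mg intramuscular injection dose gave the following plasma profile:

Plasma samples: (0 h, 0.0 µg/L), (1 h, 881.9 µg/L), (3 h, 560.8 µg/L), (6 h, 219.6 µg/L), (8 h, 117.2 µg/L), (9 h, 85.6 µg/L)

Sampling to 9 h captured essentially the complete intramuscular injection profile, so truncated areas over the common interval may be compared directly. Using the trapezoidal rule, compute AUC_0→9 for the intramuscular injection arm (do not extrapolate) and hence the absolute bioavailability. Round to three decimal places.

F = 0.330

Trapezoidal AUC_0→9 (intramuscular injection):
  [0→1]: (0.0+881.9)/2 × 1 = 440.95
  [1→3]: (881.9+560.8)/2 × 2 = 1442.7
  [3→6]: (560.8+219.6)/2 × 3 = 1170.6
  [6→8]: (219.6+117.2)/2 × 2 = 336.8
  [8→9]: (117.2+85.6)/2 × 1 = 101.4
  Sum = 3492.45 µg/L·h
F = (AUC_ev/D_ev)/(AUC_iv/D_iv) = (3492.45/300)/(5290/150) = 11.6415/35.2667 = 0.3301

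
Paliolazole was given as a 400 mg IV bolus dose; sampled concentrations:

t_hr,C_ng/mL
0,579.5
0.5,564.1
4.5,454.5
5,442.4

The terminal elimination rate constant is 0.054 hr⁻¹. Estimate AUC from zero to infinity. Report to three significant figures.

Trapezoidal AUC_0→5:
  [0→0.5]: (579.5+564.1)/2 × 0.5 = 285.9
  [0.5→4.5]: (564.1+454.5)/2 × 4 = 2037.2
  [4.5→5]: (454.5+442.4)/2 × 0.5 = 224.225
  Sum = 2547.325 ng/mL·hr
Extrapolated tail: C_last / k_e = 442.4 / 0.054 = 8192.593
AUC_0→∞ = 2547.325 + 8192.593 = 10739.918 ng/mL·hr

AUC = 10700 ng/mL·hr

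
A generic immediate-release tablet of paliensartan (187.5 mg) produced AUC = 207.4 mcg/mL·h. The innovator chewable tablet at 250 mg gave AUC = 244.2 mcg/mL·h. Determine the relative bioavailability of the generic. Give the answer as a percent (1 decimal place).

F_rel = (AUC_test/D_test) / (AUC_ref/D_ref)
      = (207.4/187.5) / (244.2/250)
      = 1.10613 / 0.9768 = 1.1324 = 113.24%

F_rel = 113.2%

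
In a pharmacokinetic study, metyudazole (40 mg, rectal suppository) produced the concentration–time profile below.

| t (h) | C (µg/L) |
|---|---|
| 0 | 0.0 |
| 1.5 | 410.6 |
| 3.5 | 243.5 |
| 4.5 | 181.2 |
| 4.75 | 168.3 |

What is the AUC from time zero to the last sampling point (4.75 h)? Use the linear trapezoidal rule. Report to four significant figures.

Trapezoidal AUC_0→4.75:
  [0→1.5]: (0.0+410.6)/2 × 1.5 = 307.95
  [1.5→3.5]: (410.6+243.5)/2 × 2 = 654.1
  [3.5→4.5]: (243.5+181.2)/2 × 1 = 212.35
  [4.5→4.75]: (181.2+168.3)/2 × 0.25 = 43.6875
  Sum = 1218.0875 µg/L·h

AUC = 1218 µg/L·h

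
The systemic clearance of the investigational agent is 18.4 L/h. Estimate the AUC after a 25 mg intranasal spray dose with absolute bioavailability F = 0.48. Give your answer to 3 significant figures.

AUC_0→∞ = F × Dose / CL
        = 0.48 × 25 / 18.4 = 0.652174 mg/L·h

AUC = 0.652 mg/L·h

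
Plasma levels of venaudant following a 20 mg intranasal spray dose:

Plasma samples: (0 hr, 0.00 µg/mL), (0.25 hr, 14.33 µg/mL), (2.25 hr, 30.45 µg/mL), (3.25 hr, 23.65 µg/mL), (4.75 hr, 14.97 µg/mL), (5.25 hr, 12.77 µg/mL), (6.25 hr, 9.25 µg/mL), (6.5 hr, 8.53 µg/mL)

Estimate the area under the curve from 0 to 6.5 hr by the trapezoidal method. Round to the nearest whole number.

Trapezoidal AUC_0→6.5:
  [0→0.25]: (0.00+14.33)/2 × 0.25 = 1.79125
  [0.25→2.25]: (14.33+30.45)/2 × 2 = 44.78
  [2.25→3.25]: (30.45+23.65)/2 × 1 = 27.05
  [3.25→4.75]: (23.65+14.97)/2 × 1.5 = 28.965
  [4.75→5.25]: (14.97+12.77)/2 × 0.5 = 6.935
  [5.25→6.25]: (12.77+9.25)/2 × 1 = 11.01
  [6.25→6.5]: (9.25+8.53)/2 × 0.25 = 2.2225
  Sum = 122.75375 µg/mL·hr

AUC = 123 µg/mL·hr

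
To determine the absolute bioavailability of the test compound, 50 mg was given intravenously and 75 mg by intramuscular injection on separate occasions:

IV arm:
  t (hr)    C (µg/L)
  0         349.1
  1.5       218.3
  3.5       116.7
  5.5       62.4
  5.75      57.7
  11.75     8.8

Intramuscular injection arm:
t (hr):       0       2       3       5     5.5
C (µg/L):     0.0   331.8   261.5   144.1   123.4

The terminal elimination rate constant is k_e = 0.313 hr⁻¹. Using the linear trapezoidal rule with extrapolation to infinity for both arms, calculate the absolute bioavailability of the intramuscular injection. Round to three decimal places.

Trapezoidal AUC_0→11.75 (IV):
  [0→1.5]: (349.1+218.3)/2 × 1.5 = 425.55
  [1.5→3.5]: (218.3+116.7)/2 × 2 = 335.0
  [3.5→5.5]: (116.7+62.4)/2 × 2 = 179.1
  [5.5→5.75]: (62.4+57.7)/2 × 0.25 = 15.0125
  [5.75→11.75]: (57.7+8.8)/2 × 6 = 199.5
  Sum = 1154.1625 µg/L·hr
IV tail: 8.8/0.313 = 28.115; AUC_iv,0→∞ = 1154.1625 + 28.115 = 1182.2775 µg/L·hr
Trapezoidal AUC_0→5.5 (intramuscular injection):
  [0→2]: (0.0+331.8)/2 × 2 = 331.8
  [2→3]: (331.8+261.5)/2 × 1 = 296.65
  [3→5]: (261.5+144.1)/2 × 2 = 405.6
  [5→5.5]: (144.1+123.4)/2 × 0.5 = 66.875
  Sum = 1100.925 µg/L·hr
intramuscular injection tail: 123.4/0.313 = 394.249; AUC_ev,0→∞ = 1100.925 + 394.249 = 1495.174 µg/L·hr
F = (AUC_ev/D_ev)/(AUC_iv/D_iv) = (1495.174/75)/(1182.2775/50) = 19.9357/23.64555 = 0.8431

F = 0.843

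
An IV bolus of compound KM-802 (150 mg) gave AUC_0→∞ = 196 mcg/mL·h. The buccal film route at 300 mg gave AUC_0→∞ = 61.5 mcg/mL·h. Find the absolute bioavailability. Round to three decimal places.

F = 0.157

F = (AUC_ev / D_ev) / (AUC_iv / D_iv)
  = (61.5/300) / (196/150)
  = 0.205 / 1.30667 = 0.1569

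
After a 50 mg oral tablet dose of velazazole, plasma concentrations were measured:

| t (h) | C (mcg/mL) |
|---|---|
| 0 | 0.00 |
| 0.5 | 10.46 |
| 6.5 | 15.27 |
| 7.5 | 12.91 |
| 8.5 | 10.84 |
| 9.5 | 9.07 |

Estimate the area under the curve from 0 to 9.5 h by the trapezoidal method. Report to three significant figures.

AUC = 116 mcg/mL·h

Trapezoidal AUC_0→9.5:
  [0→0.5]: (0.00+10.46)/2 × 0.5 = 2.615
  [0.5→6.5]: (10.46+15.27)/2 × 6 = 77.19
  [6.5→7.5]: (15.27+12.91)/2 × 1 = 14.09
  [7.5→8.5]: (12.91+10.84)/2 × 1 = 11.875
  [8.5→9.5]: (10.84+9.07)/2 × 1 = 9.955
  Sum = 115.725 mcg/mL·h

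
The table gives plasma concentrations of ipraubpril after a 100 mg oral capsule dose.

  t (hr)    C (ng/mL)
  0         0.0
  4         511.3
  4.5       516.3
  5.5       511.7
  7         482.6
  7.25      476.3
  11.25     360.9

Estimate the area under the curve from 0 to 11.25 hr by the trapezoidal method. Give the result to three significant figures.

Trapezoidal AUC_0→11.25:
  [0→4]: (0.0+511.3)/2 × 4 = 1022.6
  [4→4.5]: (511.3+516.3)/2 × 0.5 = 256.9
  [4.5→5.5]: (516.3+511.7)/2 × 1 = 514.0
  [5.5→7]: (511.7+482.6)/2 × 1.5 = 745.725
  [7→7.25]: (482.6+476.3)/2 × 0.25 = 119.8625
  [7.25→11.25]: (476.3+360.9)/2 × 4 = 1674.4
  Sum = 4333.4875 ng/mL·hr

AUC = 4330 ng/mL·hr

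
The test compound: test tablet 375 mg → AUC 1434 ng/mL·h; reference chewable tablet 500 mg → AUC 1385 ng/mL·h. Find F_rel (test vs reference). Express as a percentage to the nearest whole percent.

F_rel = 138%

F_rel = (AUC_test/D_test) / (AUC_ref/D_ref)
      = (1434/375) / (1385/500)
      = 3.824 / 2.77 = 1.3805 = 138.05%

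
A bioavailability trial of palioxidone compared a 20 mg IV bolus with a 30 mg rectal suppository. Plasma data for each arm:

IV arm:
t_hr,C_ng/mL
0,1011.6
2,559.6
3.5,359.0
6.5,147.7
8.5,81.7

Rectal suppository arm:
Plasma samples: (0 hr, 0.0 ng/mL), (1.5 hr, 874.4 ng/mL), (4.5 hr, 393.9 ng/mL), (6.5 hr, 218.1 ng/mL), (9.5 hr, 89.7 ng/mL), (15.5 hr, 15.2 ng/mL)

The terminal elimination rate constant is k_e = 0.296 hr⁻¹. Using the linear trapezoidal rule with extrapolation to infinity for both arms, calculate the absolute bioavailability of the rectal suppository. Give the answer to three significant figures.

F = 0.756

Trapezoidal AUC_0→8.5 (IV):
  [0→2]: (1011.6+559.6)/2 × 2 = 1571.2
  [2→3.5]: (559.6+359.0)/2 × 1.5 = 688.95
  [3.5→6.5]: (359.0+147.7)/2 × 3 = 760.05
  [6.5→8.5]: (147.7+81.7)/2 × 2 = 229.4
  Sum = 3249.6 ng/mL·hr
IV tail: 81.7/0.296 = 276.014; AUC_iv,0→∞ = 3249.6 + 276.014 = 3525.614 ng/mL·hr
Trapezoidal AUC_0→15.5 (rectal suppository):
  [0→1.5]: (0.0+874.4)/2 × 1.5 = 655.8
  [1.5→4.5]: (874.4+393.9)/2 × 3 = 1902.45
  [4.5→6.5]: (393.9+218.1)/2 × 2 = 612.0
  [6.5→9.5]: (218.1+89.7)/2 × 3 = 461.7
  [9.5→15.5]: (89.7+15.2)/2 × 6 = 314.7
  Sum = 3946.65 ng/mL·hr
rectal suppository tail: 15.2/0.296 = 51.351; AUC_ev,0→∞ = 3946.65 + 51.351 = 3998.001 ng/mL·hr
F = (AUC_ev/D_ev)/(AUC_iv/D_iv) = (3998.001/30)/(3525.614/20) = 133.2667/176.2807 = 0.7560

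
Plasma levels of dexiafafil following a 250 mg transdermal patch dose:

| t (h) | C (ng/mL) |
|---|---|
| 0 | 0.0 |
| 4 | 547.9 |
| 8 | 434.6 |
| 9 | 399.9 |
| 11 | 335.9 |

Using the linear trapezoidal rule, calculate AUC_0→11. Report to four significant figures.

Trapezoidal AUC_0→11:
  [0→4]: (0.0+547.9)/2 × 4 = 1095.8
  [4→8]: (547.9+434.6)/2 × 4 = 1965.0
  [8→9]: (434.6+399.9)/2 × 1 = 417.25
  [9→11]: (399.9+335.9)/2 × 2 = 735.8
  Sum = 4213.85 ng/mL·h

AUC = 4214 ng/mL·h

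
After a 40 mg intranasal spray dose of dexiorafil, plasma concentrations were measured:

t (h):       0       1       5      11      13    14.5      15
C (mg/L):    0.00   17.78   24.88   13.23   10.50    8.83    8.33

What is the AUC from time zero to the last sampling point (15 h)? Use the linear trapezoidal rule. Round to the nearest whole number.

AUC = 251 mg/L·h

Trapezoidal AUC_0→15:
  [0→1]: (0.00+17.78)/2 × 1 = 8.89
  [1→5]: (17.78+24.88)/2 × 4 = 85.32
  [5→11]: (24.88+13.23)/2 × 6 = 114.33
  [11→13]: (13.23+10.50)/2 × 2 = 23.73
  [13→14.5]: (10.50+8.83)/2 × 1.5 = 14.4975
  [14.5→15]: (8.83+8.33)/2 × 0.5 = 4.29
  Sum = 251.0575 mg/L·h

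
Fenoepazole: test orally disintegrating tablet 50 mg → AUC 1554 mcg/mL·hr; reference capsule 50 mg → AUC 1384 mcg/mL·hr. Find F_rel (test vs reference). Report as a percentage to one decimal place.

F_rel = (AUC_test/D_test) / (AUC_ref/D_ref)
      = (1554/50) / (1384/50)
      = 31.08 / 27.68 = 1.1228 = 112.28%

F_rel = 112.3%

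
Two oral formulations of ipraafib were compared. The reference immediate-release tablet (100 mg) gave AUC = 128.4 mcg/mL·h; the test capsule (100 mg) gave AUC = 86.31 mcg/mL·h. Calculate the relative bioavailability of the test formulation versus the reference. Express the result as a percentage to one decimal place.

F_rel = (AUC_test/D_test) / (AUC_ref/D_ref)
      = (86.31/100) / (128.4/100)
      = 0.8631 / 1.284 = 0.6722 = 67.22%

F_rel = 67.2%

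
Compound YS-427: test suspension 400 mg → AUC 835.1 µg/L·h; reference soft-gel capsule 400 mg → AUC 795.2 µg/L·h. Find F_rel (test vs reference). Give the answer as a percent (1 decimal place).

F_rel = 105.0%

F_rel = (AUC_test/D_test) / (AUC_ref/D_ref)
      = (835.1/400) / (795.2/400)
      = 2.08775 / 1.988 = 1.0502 = 105.02%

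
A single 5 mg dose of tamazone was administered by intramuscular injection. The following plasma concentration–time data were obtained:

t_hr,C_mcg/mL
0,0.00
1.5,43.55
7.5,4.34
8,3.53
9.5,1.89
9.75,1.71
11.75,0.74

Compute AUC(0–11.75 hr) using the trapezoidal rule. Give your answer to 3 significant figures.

AUC = 185 mcg/mL·hr

Trapezoidal AUC_0→11.75:
  [0→1.5]: (0.00+43.55)/2 × 1.5 = 32.6625
  [1.5→7.5]: (43.55+4.34)/2 × 6 = 143.67
  [7.5→8]: (4.34+3.53)/2 × 0.5 = 1.9675
  [8→9.5]: (3.53+1.89)/2 × 1.5 = 4.065
  [9.5→9.75]: (1.89+1.71)/2 × 0.25 = 0.45
  [9.75→11.75]: (1.71+0.74)/2 × 2 = 2.45
  Sum = 185.265 mcg/mL·hr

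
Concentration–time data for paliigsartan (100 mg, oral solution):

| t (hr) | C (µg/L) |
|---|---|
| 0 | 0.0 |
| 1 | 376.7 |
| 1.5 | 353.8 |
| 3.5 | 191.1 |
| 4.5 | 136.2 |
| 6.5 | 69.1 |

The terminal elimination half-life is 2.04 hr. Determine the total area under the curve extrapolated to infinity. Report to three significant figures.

AUC = 1490 µg/L·hr

Trapezoidal AUC_0→6.5:
  [0→1]: (0.0+376.7)/2 × 1 = 188.35
  [1→1.5]: (376.7+353.8)/2 × 0.5 = 182.625
  [1.5→3.5]: (353.8+191.1)/2 × 2 = 544.9
  [3.5→4.5]: (191.1+136.2)/2 × 1 = 163.65
  [4.5→6.5]: (136.2+69.1)/2 × 2 = 205.3
  Sum = 1284.825 µg/L·hr
k_e = ln2 / t½ = 0.693147 / 2.04 = 0.3398 hr^-1
Extrapolated tail: C_last / k_e = 69.1 / 0.3398 = 203.355
AUC_0→∞ = 1284.825 + 203.355 = 1488.18 µg/L·hr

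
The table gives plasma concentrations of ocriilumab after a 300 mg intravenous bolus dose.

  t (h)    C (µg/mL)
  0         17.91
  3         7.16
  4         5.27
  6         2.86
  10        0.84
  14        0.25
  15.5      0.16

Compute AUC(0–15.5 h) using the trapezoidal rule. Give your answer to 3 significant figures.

Trapezoidal AUC_0→15.5:
  [0→3]: (17.91+7.16)/2 × 3 = 37.605
  [3→4]: (7.16+5.27)/2 × 1 = 6.215
  [4→6]: (5.27+2.86)/2 × 2 = 8.13
  [6→10]: (2.86+0.84)/2 × 4 = 7.4
  [10→14]: (0.84+0.25)/2 × 4 = 2.18
  [14→15.5]: (0.25+0.16)/2 × 1.5 = 0.3075
  Sum = 61.8375 µg/mL·h

AUC = 61.8 µg/mL·h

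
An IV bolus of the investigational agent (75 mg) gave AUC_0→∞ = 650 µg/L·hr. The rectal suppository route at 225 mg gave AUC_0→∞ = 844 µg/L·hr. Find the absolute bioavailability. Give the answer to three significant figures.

F = (AUC_ev / D_ev) / (AUC_iv / D_iv)
  = (844/225) / (650/75)
  = 3.75111 / 8.66667 = 0.4328

F = 0.433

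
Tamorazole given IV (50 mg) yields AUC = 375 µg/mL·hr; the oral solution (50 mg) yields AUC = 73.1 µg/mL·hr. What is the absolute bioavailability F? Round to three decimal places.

F = (AUC_ev / D_ev) / (AUC_iv / D_iv)
  = (73.1/50) / (375/50)
  = 1.462 / 7.5 = 0.1949

F = 0.195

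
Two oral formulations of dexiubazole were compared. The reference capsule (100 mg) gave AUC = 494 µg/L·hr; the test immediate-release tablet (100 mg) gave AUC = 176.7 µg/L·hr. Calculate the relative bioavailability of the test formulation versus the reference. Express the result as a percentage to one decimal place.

F_rel = (AUC_test/D_test) / (AUC_ref/D_ref)
      = (176.7/100) / (494/100)
      = 1.767 / 4.94 = 0.3577 = 35.77%

F_rel = 35.8%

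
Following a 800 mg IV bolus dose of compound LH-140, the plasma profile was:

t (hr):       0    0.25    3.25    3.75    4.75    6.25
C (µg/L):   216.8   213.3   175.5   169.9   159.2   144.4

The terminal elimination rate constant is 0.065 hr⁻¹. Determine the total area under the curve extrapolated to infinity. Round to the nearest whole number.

AUC = 3337 µg/L·hr

Trapezoidal AUC_0→6.25:
  [0→0.25]: (216.8+213.3)/2 × 0.25 = 53.7625
  [0.25→3.25]: (213.3+175.5)/2 × 3 = 583.2
  [3.25→3.75]: (175.5+169.9)/2 × 0.5 = 86.35
  [3.75→4.75]: (169.9+159.2)/2 × 1 = 164.55
  [4.75→6.25]: (159.2+144.4)/2 × 1.5 = 227.7
  Sum = 1115.5625 µg/L·hr
Extrapolated tail: C_last / k_e = 144.4 / 0.065 = 2221.538
AUC_0→∞ = 1115.5625 + 2221.538 = 3337.1005 µg/L·hr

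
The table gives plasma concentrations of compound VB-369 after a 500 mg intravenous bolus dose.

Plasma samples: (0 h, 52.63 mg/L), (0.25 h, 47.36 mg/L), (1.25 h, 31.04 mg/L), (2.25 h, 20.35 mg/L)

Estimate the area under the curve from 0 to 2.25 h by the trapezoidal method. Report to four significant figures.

Trapezoidal AUC_0→2.25:
  [0→0.25]: (52.63+47.36)/2 × 0.25 = 12.49875
  [0.25→1.25]: (47.36+31.04)/2 × 1 = 39.2
  [1.25→2.25]: (31.04+20.35)/2 × 1 = 25.695
  Sum = 77.39375 mg/L·h

AUC = 77.39 mg/L·h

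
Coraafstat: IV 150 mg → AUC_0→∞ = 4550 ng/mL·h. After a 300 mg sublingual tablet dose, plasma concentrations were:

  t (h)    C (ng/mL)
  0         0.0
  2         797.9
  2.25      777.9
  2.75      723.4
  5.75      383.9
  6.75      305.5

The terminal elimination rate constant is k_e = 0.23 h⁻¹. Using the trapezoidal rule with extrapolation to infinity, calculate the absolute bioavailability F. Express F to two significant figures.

Trapezoidal AUC_0→6.75 (sublingual tablet):
  [0→2]: (0.0+797.9)/2 × 2 = 797.9
  [2→2.25]: (797.9+777.9)/2 × 0.25 = 196.975
  [2.25→2.75]: (777.9+723.4)/2 × 0.5 = 375.325
  [2.75→5.75]: (723.4+383.9)/2 × 3 = 1660.95
  [5.75→6.75]: (383.9+305.5)/2 × 1 = 344.7
  Sum = 3375.85 ng/mL·h
Tail: C_last/k_e = 305.5/0.23 = 1328.261
AUC_0→∞ (sublingual tablet) = 3375.85 + 1328.261 = 4704.111 ng/mL·h
F = (AUC_ev/D_ev)/(AUC_iv/D_iv) = (4704.111/300)/(4550/150) = 15.68037/30.3333 = 0.5169

F = 0.52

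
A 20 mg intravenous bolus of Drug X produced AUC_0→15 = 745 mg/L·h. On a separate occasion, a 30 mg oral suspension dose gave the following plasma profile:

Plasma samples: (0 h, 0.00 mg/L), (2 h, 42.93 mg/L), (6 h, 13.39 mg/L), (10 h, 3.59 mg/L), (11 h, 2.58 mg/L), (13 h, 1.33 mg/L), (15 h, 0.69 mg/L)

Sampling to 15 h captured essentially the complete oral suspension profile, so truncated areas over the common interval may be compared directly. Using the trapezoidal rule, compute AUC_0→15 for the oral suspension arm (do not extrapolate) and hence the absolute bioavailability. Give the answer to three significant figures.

Trapezoidal AUC_0→15 (oral suspension):
  [0→2]: (0.00+42.93)/2 × 2 = 42.93
  [2→6]: (42.93+13.39)/2 × 4 = 112.64
  [6→10]: (13.39+3.59)/2 × 4 = 33.96
  [10→11]: (3.59+2.58)/2 × 1 = 3.085
  [11→13]: (2.58+1.33)/2 × 2 = 3.91
  [13→15]: (1.33+0.69)/2 × 2 = 2.02
  Sum = 198.545 mg/L·h
F = (AUC_ev/D_ev)/(AUC_iv/D_iv) = (198.545/30)/(745/20) = 6.61817/37.25 = 0.1777

F = 0.178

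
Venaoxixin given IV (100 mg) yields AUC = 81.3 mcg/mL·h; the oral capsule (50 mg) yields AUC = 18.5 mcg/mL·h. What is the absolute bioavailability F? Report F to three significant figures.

F = (AUC_ev / D_ev) / (AUC_iv / D_iv)
  = (18.5/50) / (81.3/100)
  = 0.37 / 0.813 = 0.4551

F = 0.455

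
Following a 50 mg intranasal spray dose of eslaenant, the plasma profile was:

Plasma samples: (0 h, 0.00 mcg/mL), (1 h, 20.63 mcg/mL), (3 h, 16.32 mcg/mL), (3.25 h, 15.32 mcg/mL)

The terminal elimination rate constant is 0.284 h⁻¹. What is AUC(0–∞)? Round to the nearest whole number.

AUC = 105 mcg/mL·h

Trapezoidal AUC_0→3.25:
  [0→1]: (0.00+20.63)/2 × 1 = 10.315
  [1→3]: (20.63+16.32)/2 × 2 = 36.95
  [3→3.25]: (16.32+15.32)/2 × 0.25 = 3.955
  Sum = 51.22 mcg/mL·h
Extrapolated tail: C_last / k_e = 15.32 / 0.284 = 53.944
AUC_0→∞ = 51.22 + 53.944 = 105.164 mcg/mL·h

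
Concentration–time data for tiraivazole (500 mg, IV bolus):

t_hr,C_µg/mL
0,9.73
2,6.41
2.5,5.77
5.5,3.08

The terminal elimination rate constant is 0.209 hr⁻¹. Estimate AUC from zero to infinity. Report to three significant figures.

Trapezoidal AUC_0→5.5:
  [0→2]: (9.73+6.41)/2 × 2 = 16.14
  [2→2.5]: (6.41+5.77)/2 × 0.5 = 3.045
  [2.5→5.5]: (5.77+3.08)/2 × 3 = 13.275
  Sum = 32.46 µg/mL·hr
Extrapolated tail: C_last / k_e = 3.08 / 0.209 = 14.737
AUC_0→∞ = 32.46 + 14.737 = 47.197 µg/mL·hr

AUC = 47.2 µg/mL·hr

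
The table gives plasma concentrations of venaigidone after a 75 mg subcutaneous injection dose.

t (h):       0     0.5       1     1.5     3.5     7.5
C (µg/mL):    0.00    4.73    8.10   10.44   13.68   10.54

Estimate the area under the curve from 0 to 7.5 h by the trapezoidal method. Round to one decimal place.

AUC = 81.6 µg/mL·h

Trapezoidal AUC_0→7.5:
  [0→0.5]: (0.00+4.73)/2 × 0.5 = 1.1825
  [0.5→1]: (4.73+8.10)/2 × 0.5 = 3.2075
  [1→1.5]: (8.10+10.44)/2 × 0.5 = 4.635
  [1.5→3.5]: (10.44+13.68)/2 × 2 = 24.12
  [3.5→7.5]: (13.68+10.54)/2 × 4 = 48.44
  Sum = 81.585 µg/mL·h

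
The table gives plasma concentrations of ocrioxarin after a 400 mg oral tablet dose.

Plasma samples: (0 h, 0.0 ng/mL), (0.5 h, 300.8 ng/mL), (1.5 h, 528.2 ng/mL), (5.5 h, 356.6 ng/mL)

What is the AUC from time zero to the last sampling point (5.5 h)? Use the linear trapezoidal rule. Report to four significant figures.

Trapezoidal AUC_0→5.5:
  [0→0.5]: (0.0+300.8)/2 × 0.5 = 75.2
  [0.5→1.5]: (300.8+528.2)/2 × 1 = 414.5
  [1.5→5.5]: (528.2+356.6)/2 × 4 = 1769.6
  Sum = 2259.3 ng/mL·h

AUC = 2259 ng/mL·h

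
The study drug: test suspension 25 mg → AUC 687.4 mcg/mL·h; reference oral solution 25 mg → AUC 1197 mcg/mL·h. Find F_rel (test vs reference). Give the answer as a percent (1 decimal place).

F_rel = (AUC_test/D_test) / (AUC_ref/D_ref)
      = (687.4/25) / (1197/25)
      = 27.496 / 47.88 = 0.5743 = 57.43%

F_rel = 57.4%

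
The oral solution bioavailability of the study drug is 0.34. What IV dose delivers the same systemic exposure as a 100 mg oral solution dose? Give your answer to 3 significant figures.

Systemic exposure from an extravascular dose = F × D_ev, so the equivalent IV dose is F × D_ev.
D_iv = F × D_ev = 0.34 × 100 = 34 mg

D_iv = 34.0 mg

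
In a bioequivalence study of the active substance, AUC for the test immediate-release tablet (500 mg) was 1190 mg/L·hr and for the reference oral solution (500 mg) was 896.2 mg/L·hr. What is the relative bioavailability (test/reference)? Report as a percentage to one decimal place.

F_rel = 132.8%

F_rel = (AUC_test/D_test) / (AUC_ref/D_ref)
      = (1190/500) / (896.2/500)
      = 2.38 / 1.7924 = 1.3278 = 132.78%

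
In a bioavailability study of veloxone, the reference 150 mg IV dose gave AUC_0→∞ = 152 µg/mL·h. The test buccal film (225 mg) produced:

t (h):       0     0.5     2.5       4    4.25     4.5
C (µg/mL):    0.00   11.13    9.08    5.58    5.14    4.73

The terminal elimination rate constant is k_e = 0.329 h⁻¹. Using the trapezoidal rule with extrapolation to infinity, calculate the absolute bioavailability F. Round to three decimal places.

Trapezoidal AUC_0→4.5 (buccal film):
  [0→0.5]: (0.00+11.13)/2 × 0.5 = 2.7825
  [0.5→2.5]: (11.13+9.08)/2 × 2 = 20.21
  [2.5→4]: (9.08+5.58)/2 × 1.5 = 10.995
  [4→4.25]: (5.58+5.14)/2 × 0.25 = 1.34
  [4.25→4.5]: (5.14+4.73)/2 × 0.25 = 1.23375
  Sum = 36.56125 µg/mL·h
Tail: C_last/k_e = 4.73/0.329 = 14.377
AUC_0→∞ (buccal film) = 36.56125 + 14.377 = 50.93825 µg/mL·h
F = (AUC_ev/D_ev)/(AUC_iv/D_iv) = (50.93825/225)/(152/150) = 0.226392/1.01333 = 0.2234

F = 0.223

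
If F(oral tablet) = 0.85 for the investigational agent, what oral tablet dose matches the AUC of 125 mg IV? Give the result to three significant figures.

For equal systemic exposure: F × D_ev = D_iv
D_ev = D_iv / F = 125 / 0.85 = 147.059 mg

D_oral = 147 mg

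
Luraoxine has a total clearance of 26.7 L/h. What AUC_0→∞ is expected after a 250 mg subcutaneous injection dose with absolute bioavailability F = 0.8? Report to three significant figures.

AUC = 7.49 mg/L·h

AUC_0→∞ = F × Dose / CL
        = 0.8 × 250 / 26.7 = 7.49064 mg/L·h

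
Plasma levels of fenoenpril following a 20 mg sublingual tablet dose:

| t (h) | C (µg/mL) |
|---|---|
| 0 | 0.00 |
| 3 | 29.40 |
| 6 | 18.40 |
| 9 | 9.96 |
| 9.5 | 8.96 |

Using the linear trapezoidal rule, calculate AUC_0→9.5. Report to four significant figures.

Trapezoidal AUC_0→9.5:
  [0→3]: (0.00+29.40)/2 × 3 = 44.1
  [3→6]: (29.40+18.40)/2 × 3 = 71.7
  [6→9]: (18.40+9.96)/2 × 3 = 42.54
  [9→9.5]: (9.96+8.96)/2 × 0.5 = 4.73
  Sum = 163.07 µg/mL·h

AUC = 163.1 µg/mL·h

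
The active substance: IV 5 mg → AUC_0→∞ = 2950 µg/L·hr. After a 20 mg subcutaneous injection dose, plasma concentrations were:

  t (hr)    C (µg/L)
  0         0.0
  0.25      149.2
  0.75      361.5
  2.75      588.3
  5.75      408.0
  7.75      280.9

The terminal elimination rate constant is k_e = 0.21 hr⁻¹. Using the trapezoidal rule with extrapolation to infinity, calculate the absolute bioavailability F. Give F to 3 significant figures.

Trapezoidal AUC_0→7.75 (subcutaneous injection):
  [0→0.25]: (0.0+149.2)/2 × 0.25 = 18.65
  [0.25→0.75]: (149.2+361.5)/2 × 0.5 = 127.675
  [0.75→2.75]: (361.5+588.3)/2 × 2 = 949.8
  [2.75→5.75]: (588.3+408.0)/2 × 3 = 1494.45
  [5.75→7.75]: (408.0+280.9)/2 × 2 = 688.9
  Sum = 3279.475 µg/L·hr
Tail: C_last/k_e = 280.9/0.21 = 1337.619
AUC_0→∞ (subcutaneous injection) = 3279.475 + 1337.619 = 4617.094 µg/L·hr
F = (AUC_ev/D_ev)/(AUC_iv/D_iv) = (4617.094/20)/(2950/5) = 230.8547/590 = 0.3913

F = 0.391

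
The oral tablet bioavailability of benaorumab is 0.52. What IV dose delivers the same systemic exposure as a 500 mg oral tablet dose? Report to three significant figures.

Systemic exposure from an extravascular dose = F × D_ev, so the equivalent IV dose is F × D_ev.
D_iv = F × D_ev = 0.52 × 500 = 260 mg

D_iv = 260 mg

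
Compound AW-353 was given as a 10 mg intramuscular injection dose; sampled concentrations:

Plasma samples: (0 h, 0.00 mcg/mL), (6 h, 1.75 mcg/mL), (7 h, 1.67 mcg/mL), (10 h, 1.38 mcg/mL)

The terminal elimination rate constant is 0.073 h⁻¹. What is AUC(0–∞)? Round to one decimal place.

Trapezoidal AUC_0→10:
  [0→6]: (0.00+1.75)/2 × 6 = 5.25
  [6→7]: (1.75+1.67)/2 × 1 = 1.71
  [7→10]: (1.67+1.38)/2 × 3 = 4.575
  Sum = 11.535 mcg/mL·h
Extrapolated tail: C_last / k_e = 1.38 / 0.073 = 18.904
AUC_0→∞ = 11.535 + 18.904 = 30.439 mcg/mL·h

AUC = 30.4 mcg/mL·h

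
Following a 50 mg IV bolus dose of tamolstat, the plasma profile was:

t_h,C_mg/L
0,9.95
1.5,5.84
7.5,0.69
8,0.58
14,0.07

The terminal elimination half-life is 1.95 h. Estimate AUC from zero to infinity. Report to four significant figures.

AUC = 33.90 mg/L·h

Trapezoidal AUC_0→14:
  [0→1.5]: (9.95+5.84)/2 × 1.5 = 11.8425
  [1.5→7.5]: (5.84+0.69)/2 × 6 = 19.59
  [7.5→8]: (0.69+0.58)/2 × 0.5 = 0.3175
  [8→14]: (0.58+0.07)/2 × 6 = 1.95
  Sum = 33.7 mg/L·h
k_e = ln2 / t½ = 0.693147 / 1.95 = 0.3555 h^-1
Extrapolated tail: C_last / k_e = 0.07 / 0.3555 = 0.197
AUC_0→∞ = 33.7 + 0.197 = 33.897 mg/L·h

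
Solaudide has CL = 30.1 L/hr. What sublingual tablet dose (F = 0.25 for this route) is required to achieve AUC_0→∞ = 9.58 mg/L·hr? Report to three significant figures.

Dose = 1150 mg

Dose = CL × AUC_0→∞ / F
     = 30.1 × 9.58 / 0.25 = 1153.432 mg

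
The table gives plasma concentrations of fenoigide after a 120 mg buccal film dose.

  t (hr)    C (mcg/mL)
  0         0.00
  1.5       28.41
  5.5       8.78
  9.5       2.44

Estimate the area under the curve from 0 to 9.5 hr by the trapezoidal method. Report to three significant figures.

Trapezoidal AUC_0→9.5:
  [0→1.5]: (0.00+28.41)/2 × 1.5 = 21.3075
  [1.5→5.5]: (28.41+8.78)/2 × 4 = 74.38
  [5.5→9.5]: (8.78+2.44)/2 × 4 = 22.44
  Sum = 118.1275 mcg/mL·hr

AUC = 118 mcg/mL·hr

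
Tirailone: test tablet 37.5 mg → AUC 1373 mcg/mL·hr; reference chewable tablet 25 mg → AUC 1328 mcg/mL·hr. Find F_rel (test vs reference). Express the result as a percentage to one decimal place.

F_rel = (AUC_test/D_test) / (AUC_ref/D_ref)
      = (1373/37.5) / (1328/25)
      = 36.6133 / 53.12 = 0.6893 = 68.93%

F_rel = 68.9%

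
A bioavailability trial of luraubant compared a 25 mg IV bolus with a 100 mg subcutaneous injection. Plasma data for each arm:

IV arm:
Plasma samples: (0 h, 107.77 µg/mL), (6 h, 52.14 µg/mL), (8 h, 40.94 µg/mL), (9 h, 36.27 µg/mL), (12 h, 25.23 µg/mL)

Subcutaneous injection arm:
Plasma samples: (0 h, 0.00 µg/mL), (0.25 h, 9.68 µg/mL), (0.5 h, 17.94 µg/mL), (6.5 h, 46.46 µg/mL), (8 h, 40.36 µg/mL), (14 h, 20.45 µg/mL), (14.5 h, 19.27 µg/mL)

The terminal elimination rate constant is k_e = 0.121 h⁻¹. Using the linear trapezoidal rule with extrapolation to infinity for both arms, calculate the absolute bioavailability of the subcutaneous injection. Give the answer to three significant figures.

F = 0.168

Trapezoidal AUC_0→12 (IV):
  [0→6]: (107.77+52.14)/2 × 6 = 479.73
  [6→8]: (52.14+40.94)/2 × 2 = 93.08
  [8→9]: (40.94+36.27)/2 × 1 = 38.605
  [9→12]: (36.27+25.23)/2 × 3 = 92.25
  Sum = 703.665 µg/mL·h
IV tail: 25.23/0.121 = 208.512; AUC_iv,0→∞ = 703.665 + 208.512 = 912.177 µg/mL·h
Trapezoidal AUC_0→14.5 (subcutaneous injection):
  [0→0.25]: (0.00+9.68)/2 × 0.25 = 1.21
  [0.25→0.5]: (9.68+17.94)/2 × 0.25 = 3.4525
  [0.5→6.5]: (17.94+46.46)/2 × 6 = 193.2
  [6.5→8]: (46.46+40.36)/2 × 1.5 = 65.115
  [8→14]: (40.36+20.45)/2 × 6 = 182.43
  [14→14.5]: (20.45+19.27)/2 × 0.5 = 9.93
  Sum = 455.3375 µg/mL·h
subcutaneous injection tail: 19.27/0.121 = 159.256; AUC_ev,0→∞ = 455.3375 + 159.256 = 614.5935 µg/mL·h
F = (AUC_ev/D_ev)/(AUC_iv/D_iv) = (614.5935/100)/(912.177/25) = 6.145935/36.48708 = 0.1684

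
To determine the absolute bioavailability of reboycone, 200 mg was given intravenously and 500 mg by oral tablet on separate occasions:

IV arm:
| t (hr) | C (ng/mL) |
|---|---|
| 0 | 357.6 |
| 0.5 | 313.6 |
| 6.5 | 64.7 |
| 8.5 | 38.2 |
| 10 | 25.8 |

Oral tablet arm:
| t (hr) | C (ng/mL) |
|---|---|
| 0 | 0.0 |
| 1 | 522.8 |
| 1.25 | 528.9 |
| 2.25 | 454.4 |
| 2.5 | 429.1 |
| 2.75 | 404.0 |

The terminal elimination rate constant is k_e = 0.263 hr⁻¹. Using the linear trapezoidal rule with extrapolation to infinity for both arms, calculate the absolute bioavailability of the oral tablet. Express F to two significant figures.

Trapezoidal AUC_0→10 (IV):
  [0→0.5]: (357.6+313.6)/2 × 0.5 = 167.8
  [0.5→6.5]: (313.6+64.7)/2 × 6 = 1134.9
  [6.5→8.5]: (64.7+38.2)/2 × 2 = 102.9
  [8.5→10]: (38.2+25.8)/2 × 1.5 = 48.0
  Sum = 1453.6 ng/mL·hr
IV tail: 25.8/0.263 = 98.099; AUC_iv,0→∞ = 1453.6 + 98.099 = 1551.699 ng/mL·hr
Trapezoidal AUC_0→2.75 (oral tablet):
  [0→1]: (0.0+522.8)/2 × 1 = 261.4
  [1→1.25]: (522.8+528.9)/2 × 0.25 = 131.4625
  [1.25→2.25]: (528.9+454.4)/2 × 1 = 491.65
  [2.25→2.5]: (454.4+429.1)/2 × 0.25 = 110.4375
  [2.5→2.75]: (429.1+404.0)/2 × 0.25 = 104.1375
  Sum = 1099.0875 ng/mL·hr
oral tablet tail: 404.0/0.263 = 1536.122; AUC_ev,0→∞ = 1099.0875 + 1536.122 = 2635.2095 ng/mL·hr
F = (AUC_ev/D_ev)/(AUC_iv/D_iv) = (2635.2095/500)/(1551.699/200) = 5.270419/7.758495 = 0.6793

F = 0.68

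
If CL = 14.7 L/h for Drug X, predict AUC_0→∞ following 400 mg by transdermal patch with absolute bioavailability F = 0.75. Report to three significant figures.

AUC = 20.4 mg/L·h

AUC_0→∞ = F × Dose / CL
        = 0.75 × 400 / 14.7 = 20.4082 mg/L·h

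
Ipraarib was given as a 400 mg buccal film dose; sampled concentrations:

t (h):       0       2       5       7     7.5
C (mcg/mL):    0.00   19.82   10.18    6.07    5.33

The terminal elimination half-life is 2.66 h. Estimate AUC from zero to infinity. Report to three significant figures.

AUC = 104 mcg/mL·h

Trapezoidal AUC_0→7.5:
  [0→2]: (0.00+19.82)/2 × 2 = 19.82
  [2→5]: (19.82+10.18)/2 × 3 = 45.0
  [5→7]: (10.18+6.07)/2 × 2 = 16.25
  [7→7.5]: (6.07+5.33)/2 × 0.5 = 2.85
  Sum = 83.92 mcg/mL·h
k_e = ln2 / t½ = 0.693147 / 2.66 = 0.2606 h^-1
Extrapolated tail: C_last / k_e = 5.33 / 0.2606 = 20.453
AUC_0→∞ = 83.92 + 20.453 = 104.373 mcg/mL·h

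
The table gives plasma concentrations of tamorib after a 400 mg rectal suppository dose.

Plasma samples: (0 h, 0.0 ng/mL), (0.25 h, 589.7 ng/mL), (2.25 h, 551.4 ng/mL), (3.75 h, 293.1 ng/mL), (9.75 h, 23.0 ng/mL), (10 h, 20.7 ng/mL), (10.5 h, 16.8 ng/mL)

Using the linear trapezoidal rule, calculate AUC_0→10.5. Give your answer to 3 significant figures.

AUC = 2810 ng/mL·h

Trapezoidal AUC_0→10.5:
  [0→0.25]: (0.0+589.7)/2 × 0.25 = 73.7125
  [0.25→2.25]: (589.7+551.4)/2 × 2 = 1141.1
  [2.25→3.75]: (551.4+293.1)/2 × 1.5 = 633.375
  [3.75→9.75]: (293.1+23.0)/2 × 6 = 948.3
  [9.75→10]: (23.0+20.7)/2 × 0.25 = 5.4625
  [10→10.5]: (20.7+16.8)/2 × 0.5 = 9.375
  Sum = 2811.325 ng/mL·h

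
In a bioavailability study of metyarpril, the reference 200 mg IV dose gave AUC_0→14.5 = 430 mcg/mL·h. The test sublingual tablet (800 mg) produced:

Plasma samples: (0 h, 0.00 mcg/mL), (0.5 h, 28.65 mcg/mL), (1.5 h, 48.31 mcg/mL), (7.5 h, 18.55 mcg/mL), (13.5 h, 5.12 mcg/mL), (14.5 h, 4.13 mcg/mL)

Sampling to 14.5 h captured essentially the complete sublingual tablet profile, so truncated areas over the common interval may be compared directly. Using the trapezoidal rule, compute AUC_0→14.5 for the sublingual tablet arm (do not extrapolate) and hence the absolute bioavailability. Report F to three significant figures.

Trapezoidal AUC_0→14.5 (sublingual tablet):
  [0→0.5]: (0.00+28.65)/2 × 0.5 = 7.1625
  [0.5→1.5]: (28.65+48.31)/2 × 1 = 38.48
  [1.5→7.5]: (48.31+18.55)/2 × 6 = 200.58
  [7.5→13.5]: (18.55+5.12)/2 × 6 = 71.01
  [13.5→14.5]: (5.12+4.13)/2 × 1 = 4.625
  Sum = 321.8575 mcg/mL·h
F = (AUC_ev/D_ev)/(AUC_iv/D_iv) = (321.8575/800)/(430/200) = 0.402322/2.15 = 0.1871

F = 0.187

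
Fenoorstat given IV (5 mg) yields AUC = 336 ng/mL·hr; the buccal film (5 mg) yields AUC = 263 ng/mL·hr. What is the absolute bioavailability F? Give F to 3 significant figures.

F = 0.783

F = (AUC_ev / D_ev) / (AUC_iv / D_iv)
  = (263/5) / (336/5)
  = 52.6 / 67.2 = 0.7827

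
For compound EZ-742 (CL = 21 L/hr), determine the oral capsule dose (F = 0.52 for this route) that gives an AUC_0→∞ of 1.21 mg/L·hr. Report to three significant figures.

Dose = 48.9 mg

Dose = CL × AUC_0→∞ / F
     = 21 × 1.21 / 0.52 = 48.8654 mg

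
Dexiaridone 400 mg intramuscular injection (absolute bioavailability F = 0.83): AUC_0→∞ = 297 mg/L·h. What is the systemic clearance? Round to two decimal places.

CL = F × Dose / AUC_0→∞
   = 0.83 × 400 / 297 = 1.11785 L/h

CL = 1.12 L/h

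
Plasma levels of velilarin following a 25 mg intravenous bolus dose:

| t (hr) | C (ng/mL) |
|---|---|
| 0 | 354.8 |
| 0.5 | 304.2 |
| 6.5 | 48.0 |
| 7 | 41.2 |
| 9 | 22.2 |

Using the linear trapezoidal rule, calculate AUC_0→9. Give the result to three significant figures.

Trapezoidal AUC_0→9:
  [0→0.5]: (354.8+304.2)/2 × 0.5 = 164.75
  [0.5→6.5]: (304.2+48.0)/2 × 6 = 1056.6
  [6.5→7]: (48.0+41.2)/2 × 0.5 = 22.3
  [7→9]: (41.2+22.2)/2 × 2 = 63.4
  Sum = 1307.05 ng/mL·hr

AUC = 1310 ng/mL·hr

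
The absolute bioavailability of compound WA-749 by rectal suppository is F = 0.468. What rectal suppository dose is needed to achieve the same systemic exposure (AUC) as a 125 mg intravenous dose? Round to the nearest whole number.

For equal systemic exposure: F × D_ev = D_iv
D_ev = D_iv / F = 125 / 0.468 = 267.094 mg

D_rectal = 267 mg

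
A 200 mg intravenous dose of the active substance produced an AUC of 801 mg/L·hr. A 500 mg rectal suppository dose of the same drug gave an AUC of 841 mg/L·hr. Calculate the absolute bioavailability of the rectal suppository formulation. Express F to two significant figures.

F = 0.42

F = (AUC_ev / D_ev) / (AUC_iv / D_iv)
  = (841/500) / (801/200)
  = 1.682 / 4.005 = 0.4200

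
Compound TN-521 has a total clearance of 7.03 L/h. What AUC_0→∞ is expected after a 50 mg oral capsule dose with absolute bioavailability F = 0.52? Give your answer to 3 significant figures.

AUC_0→∞ = F × Dose / CL
        = 0.52 × 50 / 7.03 = 3.69844 mg/L·h

AUC = 3.70 mg/L·h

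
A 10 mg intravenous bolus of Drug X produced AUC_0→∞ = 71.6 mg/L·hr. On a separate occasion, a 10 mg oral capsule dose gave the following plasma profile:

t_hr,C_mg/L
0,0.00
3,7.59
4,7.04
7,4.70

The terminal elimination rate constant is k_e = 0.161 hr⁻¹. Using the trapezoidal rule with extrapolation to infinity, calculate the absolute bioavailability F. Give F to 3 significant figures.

F = 0.915

Trapezoidal AUC_0→7 (oral capsule):
  [0→3]: (0.00+7.59)/2 × 3 = 11.385
  [3→4]: (7.59+7.04)/2 × 1 = 7.315
  [4→7]: (7.04+4.70)/2 × 3 = 17.61
  Sum = 36.31 mg/L·hr
Tail: C_last/k_e = 4.70/0.161 = 29.193
AUC_0→∞ (oral capsule) = 36.31 + 29.193 = 65.503 mg/L·hr
F = (AUC_ev/D_ev)/(AUC_iv/D_iv) = (65.503/10)/(71.6/10) = 6.5503/7.16 = 0.9148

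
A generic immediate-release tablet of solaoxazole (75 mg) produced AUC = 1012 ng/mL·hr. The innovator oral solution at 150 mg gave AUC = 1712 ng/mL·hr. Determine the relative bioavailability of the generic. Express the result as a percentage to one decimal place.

F_rel = 118.2%

F_rel = (AUC_test/D_test) / (AUC_ref/D_ref)
      = (1012/75) / (1712/150)
      = 13.4933 / 11.4133 = 1.1822 = 118.22%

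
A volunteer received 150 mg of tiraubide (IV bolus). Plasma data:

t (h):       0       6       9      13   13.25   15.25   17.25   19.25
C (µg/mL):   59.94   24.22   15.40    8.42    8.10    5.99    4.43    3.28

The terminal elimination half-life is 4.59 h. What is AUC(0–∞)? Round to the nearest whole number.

Trapezoidal AUC_0→19.25:
  [0→6]: (59.94+24.22)/2 × 6 = 252.48
  [6→9]: (24.22+15.40)/2 × 3 = 59.43
  [9→13]: (15.40+8.42)/2 × 4 = 47.64
  [13→13.25]: (8.42+8.10)/2 × 0.25 = 2.065
  [13.25→15.25]: (8.10+5.99)/2 × 2 = 14.09
  [15.25→17.25]: (5.99+4.43)/2 × 2 = 10.42
  [17.25→19.25]: (4.43+3.28)/2 × 2 = 7.71
  Sum = 393.835 µg/mL·h
k_e = ln2 / t½ = 0.693147 / 4.59 = 0.1510 h^-1
Extrapolated tail: C_last / k_e = 3.28 / 0.151 = 21.722
AUC_0→∞ = 393.835 + 21.722 = 415.557 µg/mL·h

AUC = 416 µg/mL·h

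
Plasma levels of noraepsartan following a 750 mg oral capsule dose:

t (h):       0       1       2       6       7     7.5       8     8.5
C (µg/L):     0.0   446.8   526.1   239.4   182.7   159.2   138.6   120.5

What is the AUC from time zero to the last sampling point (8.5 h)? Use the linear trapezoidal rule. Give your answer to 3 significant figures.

AUC = 2680 µg/L·h

Trapezoidal AUC_0→8.5:
  [0→1]: (0.0+446.8)/2 × 1 = 223.4
  [1→2]: (446.8+526.1)/2 × 1 = 486.45
  [2→6]: (526.1+239.4)/2 × 4 = 1531.0
  [6→7]: (239.4+182.7)/2 × 1 = 211.05
  [7→7.5]: (182.7+159.2)/2 × 0.5 = 85.475
  [7.5→8]: (159.2+138.6)/2 × 0.5 = 74.45
  [8→8.5]: (138.6+120.5)/2 × 0.5 = 64.775
  Sum = 2676.6 µg/L·h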